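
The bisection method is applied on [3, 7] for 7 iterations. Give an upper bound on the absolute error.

Bisection error bound: |error| ≤ (b-a)/2^n
|error| ≤ (7 - 3)/2^7 = 4/2^7
|error| ≤ 0.0312500000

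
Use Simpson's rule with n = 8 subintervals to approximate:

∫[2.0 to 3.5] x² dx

f(x) = x²
a = 2.0, b = 3.5, n = 8
h = (b - a)/n = 0.187500

Simpson's rule: (h/3)[f(x₀) + 4f(x₁) + 2f(x₂) + ... + f(xₙ)]

x_0 = 2.0000, f(x_0) = 4.000000, coefficient = 1
x_1 = 2.1875, f(x_1) = 4.785156, coefficient = 4
x_2 = 2.3750, f(x_2) = 5.640625, coefficient = 2
x_3 = 2.5625, f(x_3) = 6.566406, coefficient = 4
x_4 = 2.7500, f(x_4) = 7.562500, coefficient = 2
x_5 = 2.9375, f(x_5) = 8.628906, coefficient = 4
x_6 = 3.1250, f(x_6) = 9.765625, coefficient = 2
x_7 = 3.3125, f(x_7) = 10.972656, coefficient = 4
x_8 = 3.5000, f(x_8) = 12.250000, coefficient = 1

I ≈ (0.187500/3) × 186.000000 = 11.625000
Exact value: 11.625000
Error: 0.000000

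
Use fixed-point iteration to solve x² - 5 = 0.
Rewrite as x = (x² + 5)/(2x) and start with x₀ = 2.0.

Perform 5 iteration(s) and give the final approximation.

Equation: x² - 5 = 0
Fixed-point form: x = (x² + 5)/(2x)
x₀ = 2.0

x_1 = g(2.000000) = 2.250000
x_2 = g(2.250000) = 2.236111
x_3 = g(2.236111) = 2.236068
x_4 = g(2.236068) = 2.236068
x_5 = g(2.236068) = 2.236068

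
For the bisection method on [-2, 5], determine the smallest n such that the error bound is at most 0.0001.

We need (b-a)/2^n ≤ 0.0001
(5 - (-2))/2^n ≤ 0.0001
7/2^n ≤ 0.0001
2^n ≥ 70000
n ≥ log₂(70000) = 16.10
n ≥ 17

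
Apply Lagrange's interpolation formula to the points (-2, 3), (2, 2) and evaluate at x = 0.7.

Lagrange interpolation formula:
P(x) = Σ yᵢ × Lᵢ(x)
where Lᵢ(x) = Π_{j≠i} (x - xⱼ)/(xᵢ - xⱼ)

L_0(0.7) = (0.7 - 2)/(-2 - 2) = 0.325000
L_1(0.7) = (0.7 - (-2))/(2 - (-2)) = 0.675000

P(0.7) = 3×L_0(0.7) + 2×L_1(0.7)
P(0.7) = 2.325000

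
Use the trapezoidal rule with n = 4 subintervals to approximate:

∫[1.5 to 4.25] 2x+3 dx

f(x) = 2x+3
a = 1.5, b = 4.25, n = 4
h = (b - a)/n = 0.687500

Trapezoidal rule: (h/2)[f(x₀) + 2f(x₁) + 2f(x₂) + ... + f(xₙ)]

x_0 = 1.5000, f(x_0) = 6.000000, coefficient = 1
x_1 = 2.1875, f(x_1) = 7.375000, coefficient = 2
x_2 = 2.8750, f(x_2) = 8.750000, coefficient = 2
x_3 = 3.5625, f(x_3) = 10.125000, coefficient = 2
x_4 = 4.2500, f(x_4) = 11.500000, coefficient = 1

I ≈ (0.687500/2) × 70.000000 = 24.062500
Exact value: 24.062500
Error: 0.000000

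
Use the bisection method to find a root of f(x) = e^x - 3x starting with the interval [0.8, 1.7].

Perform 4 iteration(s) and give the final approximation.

f(x) = e^x - 3x
Initial interval: [0.8, 1.7]

Iteration 1:
  c_1 = (0.800000 + 1.700000)/2 = 1.250000
  f(c_1) = f(1.250000) = -0.259657
  f(a) × f(c) ≥ 0, new interval: [1.250000, 1.700000]
Iteration 2:
  c_2 = (1.250000 + 1.700000)/2 = 1.475000
  f(c_2) = f(1.475000) = -0.053964
  f(a) × f(c) ≥ 0, new interval: [1.475000, 1.700000]
Iteration 3:
  c_3 = (1.475000 + 1.700000)/2 = 1.587500
  f(c_3) = f(1.587500) = 0.129005
  f(a) × f(c) < 0, new interval: [1.475000, 1.587500]
Iteration 4:
  c_4 = (1.475000 + 1.587500)/2 = 1.531250
  f(c_4) = f(1.531250) = 0.030203
  f(a) × f(c) < 0, new interval: [1.475000, 1.531250]

After 4 iteration(s), the approximation is c_4 = 1.531250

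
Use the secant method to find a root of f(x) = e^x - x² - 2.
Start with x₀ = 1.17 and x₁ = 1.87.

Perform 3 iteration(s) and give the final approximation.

f(x) = e^x - x² - 2
x₀ = 1.17, x₁ = 1.87

Secant formula: x_{n+1} = x_n - f(x_n)(x_n - x_{n-1})/(f(x_n) - f(x_{n-1}))

Iteration 1:
  f(1.170000) = -0.146907
  f(1.870000) = 0.991396
  x_2 = 1.870000 - 0.991396×(1.870000 - 1.170000)/(0.991396 - (-0.146907))
       = 1.260341
Iteration 2:
  f(1.870000) = 0.991396
  f(1.260341) = -0.061836
  x_3 = 1.260341 - (-0.061836)×(1.260341 - 1.870000)/(-0.061836 - 0.991396)
       = 1.296134
Iteration 3:
  f(1.260341) = -0.061836
  f(1.296134) = -0.024825
  x_4 = 1.296134 - (-0.024825)×(1.296134 - 1.260341)/(-0.024825 - (-0.061836))
       = 1.320142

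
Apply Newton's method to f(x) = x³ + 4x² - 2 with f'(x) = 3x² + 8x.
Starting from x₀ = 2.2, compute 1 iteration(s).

f(x) = x³ + 4x² - 2
f'(x) = 3x² + 8x
x₀ = 2.2

Newton-Raphson formula: x_{n+1} = x_n - f(x_n)/f'(x_n)

Iteration 1:
  f(2.200000) = 28.008000
  f'(2.200000) = 32.120000
  x_1 = 2.200000 - 28.008000/32.120000 = 1.328020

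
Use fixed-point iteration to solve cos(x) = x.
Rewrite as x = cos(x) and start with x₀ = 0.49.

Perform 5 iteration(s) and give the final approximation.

Equation: cos(x) = x
Fixed-point form: x = cos(x)
x₀ = 0.49

x_1 = g(0.490000) = 0.882333
x_2 = g(0.882333) = 0.635351
x_3 = g(0.635351) = 0.804863
x_4 = g(0.804863) = 0.693210
x_5 = g(0.693210) = 0.769199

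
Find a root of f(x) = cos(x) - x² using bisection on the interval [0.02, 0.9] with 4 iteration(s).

f(x) = cos(x) - x²
Initial interval: [0.02, 0.9]

Iteration 1:
  c_1 = (0.020000 + 0.900000)/2 = 0.460000
  f(c_1) = f(0.460000) = 0.684452
  f(a) × f(c) ≥ 0, new interval: [0.460000, 0.900000]
Iteration 2:
  c_2 = (0.460000 + 0.900000)/2 = 0.680000
  f(c_2) = f(0.680000) = 0.315173
  f(a) × f(c) ≥ 0, new interval: [0.680000, 0.900000]
Iteration 3:
  c_3 = (0.680000 + 0.900000)/2 = 0.790000
  f(c_3) = f(0.790000) = 0.079745
  f(a) × f(c) ≥ 0, new interval: [0.790000, 0.900000]
Iteration 4:
  c_4 = (0.790000 + 0.900000)/2 = 0.845000
  f(c_4) = f(0.845000) = -0.050294
  f(a) × f(c) < 0, new interval: [0.790000, 0.845000]

After 4 iteration(s), the approximation is c_4 = 0.845000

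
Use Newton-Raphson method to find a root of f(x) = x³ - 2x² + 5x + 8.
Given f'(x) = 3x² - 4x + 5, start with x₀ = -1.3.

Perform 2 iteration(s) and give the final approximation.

f(x) = x³ - 2x² + 5x + 8
f'(x) = 3x² - 4x + 5
x₀ = -1.3

Newton-Raphson formula: x_{n+1} = x_n - f(x_n)/f'(x_n)

Iteration 1:
  f(-1.300000) = -4.077000
  f'(-1.300000) = 15.270000
  x_1 = -1.300000 - (-4.077000)/15.270000 = -1.033006
Iteration 2:
  f(-1.033006) = -0.401554
  f'(-1.033006) = 12.333327
  x_2 = -1.033006 - (-0.401554)/12.333327 = -1.000447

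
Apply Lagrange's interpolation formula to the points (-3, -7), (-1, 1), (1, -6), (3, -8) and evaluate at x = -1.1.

Lagrange interpolation formula:
P(x) = Σ yᵢ × Lᵢ(x)
where Lᵢ(x) = Π_{j≠i} (x - xⱼ)/(xᵢ - xⱼ)

L_0(-1.1) = (-1.1 - (-1))/(-3 - (-1)) × (-1.1 - 1)/(-3 - 1) × (-1.1 - 3)/(-3 - 3) = 0.017938
L_1(-1.1) = (-1.1 - (-3))/(-1 - (-3)) × (-1.1 - 1)/(-1 - 1) × (-1.1 - 3)/(-1 - 3) = 1.022437
L_2(-1.1) = (-1.1 - (-3))/(1 - (-3)) × (-1.1 - (-1))/(1 - (-1)) × (-1.1 - 3)/(1 - 3) = -0.048688
L_3(-1.1) = (-1.1 - (-3))/(3 - (-3)) × (-1.1 - (-1))/(3 - (-1)) × (-1.1 - 1)/(3 - 1) = 0.008313

P(-1.1) = (-7)×L_0(-1.1) + 1×L_1(-1.1) + (-6)×L_2(-1.1) + (-8)×L_3(-1.1)
P(-1.1) = 1.122500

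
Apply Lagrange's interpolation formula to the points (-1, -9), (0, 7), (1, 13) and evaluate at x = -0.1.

Lagrange interpolation formula:
P(x) = Σ yᵢ × Lᵢ(x)
where Lᵢ(x) = Π_{j≠i} (x - xⱼ)/(xᵢ - xⱼ)

L_0(-0.1) = (-0.1 - 0)/(-1 - 0) × (-0.1 - 1)/(-1 - 1) = 0.055000
L_1(-0.1) = (-0.1 - (-1))/(0 - (-1)) × (-0.1 - 1)/(0 - 1) = 0.990000
L_2(-0.1) = (-0.1 - (-1))/(1 - (-1)) × (-0.1 - 0)/(1 - 0) = -0.045000

P(-0.1) = (-9)×L_0(-0.1) + 7×L_1(-0.1) + 13×L_2(-0.1)
P(-0.1) = 5.850000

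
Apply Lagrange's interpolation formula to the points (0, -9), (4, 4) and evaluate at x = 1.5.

Lagrange interpolation formula:
P(x) = Σ yᵢ × Lᵢ(x)
where Lᵢ(x) = Π_{j≠i} (x - xⱼ)/(xᵢ - xⱼ)

L_0(1.5) = (1.5 - 4)/(0 - 4) = 0.625000
L_1(1.5) = (1.5 - 0)/(4 - 0) = 0.375000

P(1.5) = (-9)×L_0(1.5) + 4×L_1(1.5)
P(1.5) = -4.125000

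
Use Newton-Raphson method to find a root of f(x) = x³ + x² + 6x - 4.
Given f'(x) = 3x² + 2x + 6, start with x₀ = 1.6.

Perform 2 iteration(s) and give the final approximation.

f(x) = x³ + x² + 6x - 4
f'(x) = 3x² + 2x + 6
x₀ = 1.6

Newton-Raphson formula: x_{n+1} = x_n - f(x_n)/f'(x_n)

Iteration 1:
  f(1.600000) = 12.256000
  f'(1.600000) = 16.880000
  x_1 = 1.600000 - 12.256000/16.880000 = 0.873934
Iteration 2:
  f(0.873934) = 2.674838
  f'(0.873934) = 10.039147
  x_2 = 0.873934 - 2.674838/10.039147 = 0.607493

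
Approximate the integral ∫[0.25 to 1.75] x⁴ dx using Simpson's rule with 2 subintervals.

f(x) = x⁴
a = 0.25, b = 1.75, n = 2
h = (b - a)/n = 0.750000

Simpson's rule: (h/3)[f(x₀) + 4f(x₁) + 2f(x₂) + ... + f(xₙ)]

x_0 = 0.2500, f(x_0) = 0.003906, coefficient = 1
x_1 = 1.0000, f(x_1) = 1.000000, coefficient = 4
x_2 = 1.7500, f(x_2) = 9.378906, coefficient = 1

I ≈ (0.750000/3) × 13.382812 = 3.345703
Exact value: 3.282422
Error: 0.063281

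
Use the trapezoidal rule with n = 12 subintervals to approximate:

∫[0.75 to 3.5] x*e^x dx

f(x) = x*e^x
a = 0.75, b = 3.5, n = 12
h = (b - a)/n = 0.229167

Trapezoidal rule: (h/2)[f(x₀) + 2f(x₁) + 2f(x₂) + ... + f(xₙ)]

x_0 = 0.7500, f(x_0) = 1.587750, coefficient = 1
x_1 = 0.9792, f(x_1) = 2.606774, coefficient = 2
x_2 = 1.2083, f(x_2) = 4.045379, coefficient = 2
x_3 = 1.4375, f(x_3) = 6.052101, coefficient = 2
x_4 = 1.6667, f(x_4) = 8.824150, coefficient = 2
x_5 = 1.8958, f(x_5) = 12.622638, coefficient = 2
x_6 = 2.1250, f(x_6) = 17.792407, coefficient = 2
x_7 = 2.3542, f(x_7) = 24.787847, coefficient = 2
x_8 = 2.5833, f(x_8) = 34.206439, coefficient = 2
x_9 = 2.8125, f(x_9) = 46.832330, coefficient = 2
x_10 = 3.0417, f(x_10) = 63.692848, coefficient = 2
x_11 = 3.2708, f(x_11) = 86.131752, coefficient = 2
x_12 = 3.5000, f(x_12) = 115.904082, coefficient = 1

I ≈ (0.229167/2) × 732.681159 = 83.953049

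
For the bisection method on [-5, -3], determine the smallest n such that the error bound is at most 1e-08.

We need (b-a)/2^n ≤ 1e-08
(-3 - (-5))/2^n ≤ 1e-08
2/2^n ≤ 1e-08
2^n ≥ 200000000
n ≥ log₂(200000000) = 27.58
n ≥ 28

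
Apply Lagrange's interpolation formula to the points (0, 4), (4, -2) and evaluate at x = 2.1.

Lagrange interpolation formula:
P(x) = Σ yᵢ × Lᵢ(x)
where Lᵢ(x) = Π_{j≠i} (x - xⱼ)/(xᵢ - xⱼ)

L_0(2.1) = (2.1 - 4)/(0 - 4) = 0.475000
L_1(2.1) = (2.1 - 0)/(4 - 0) = 0.525000

P(2.1) = 4×L_0(2.1) + (-2)×L_1(2.1)
P(2.1) = 0.850000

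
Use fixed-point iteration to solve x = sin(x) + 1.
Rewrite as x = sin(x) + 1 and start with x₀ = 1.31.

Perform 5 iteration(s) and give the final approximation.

Equation: x = sin(x) + 1
Fixed-point form: x = sin(x) + 1
x₀ = 1.31

x_1 = g(1.310000) = 1.966185
x_2 = g(1.966185) = 1.922847
x_3 = g(1.922847) = 1.938668
x_4 = g(1.938668) = 1.933095
x_5 = g(1.933095) = 1.935085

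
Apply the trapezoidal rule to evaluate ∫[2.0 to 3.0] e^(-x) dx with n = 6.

f(x) = e^(-x)
a = 2.0, b = 3.0, n = 6
h = (b - a)/n = 0.166667

Trapezoidal rule: (h/2)[f(x₀) + 2f(x₁) + 2f(x₂) + ... + f(xₙ)]

x_0 = 2.0000, f(x_0) = 0.135335, coefficient = 1
x_1 = 2.1667, f(x_1) = 0.114559, coefficient = 2
x_2 = 2.3333, f(x_2) = 0.096972, coefficient = 2
x_3 = 2.5000, f(x_3) = 0.082085, coefficient = 2
x_4 = 2.6667, f(x_4) = 0.069483, coefficient = 2
x_5 = 2.8333, f(x_5) = 0.058816, coefficient = 2
x_6 = 3.0000, f(x_6) = 0.049787, coefficient = 1

I ≈ (0.166667/2) × 1.028954 = 0.085746
Exact value: 0.085548
Error: 0.000198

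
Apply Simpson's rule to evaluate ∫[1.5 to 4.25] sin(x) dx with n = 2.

f(x) = sin(x)
a = 1.5, b = 4.25, n = 2
h = (b - a)/n = 1.375000

Simpson's rule: (h/3)[f(x₀) + 4f(x₁) + 2f(x₂) + ... + f(xₙ)]

x_0 = 1.5000, f(x_0) = 0.997495, coefficient = 1
x_1 = 2.8750, f(x_1) = 0.263446, coefficient = 4
x_2 = 4.2500, f(x_2) = -0.894989, coefficient = 1

I ≈ (1.375000/3) × 1.156290 = 0.529966
Exact value: 0.516825
Error: 0.013141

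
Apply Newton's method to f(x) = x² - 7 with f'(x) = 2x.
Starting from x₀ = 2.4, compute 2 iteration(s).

f(x) = x² - 7
f'(x) = 2x
x₀ = 2.4

Newton-Raphson formula: x_{n+1} = x_n - f(x_n)/f'(x_n)

Iteration 1:
  f(2.400000) = -1.240000
  f'(2.400000) = 4.800000
  x_1 = 2.400000 - (-1.240000)/4.800000 = 2.658333
Iteration 2:
  f(2.658333) = 0.066736
  f'(2.658333) = 5.316667
  x_2 = 2.658333 - 0.066736/5.316667 = 2.645781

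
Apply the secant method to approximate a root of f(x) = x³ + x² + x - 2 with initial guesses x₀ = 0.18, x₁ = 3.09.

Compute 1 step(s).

f(x) = x³ + x² + x - 2
x₀ = 0.18, x₁ = 3.09

Secant formula: x_{n+1} = x_n - f(x_n)(x_n - x_{n-1})/(f(x_n) - f(x_{n-1}))

Iteration 1:
  f(0.180000) = -1.781768
  f(3.090000) = 40.141729
  x_2 = 3.090000 - 40.141729×(3.090000 - 0.180000)/(40.141729 - (-1.781768))
       = 0.303676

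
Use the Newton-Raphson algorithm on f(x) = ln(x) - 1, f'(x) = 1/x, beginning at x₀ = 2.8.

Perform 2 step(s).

f(x) = ln(x) - 1
f'(x) = 1/x
x₀ = 2.8

Newton-Raphson formula: x_{n+1} = x_n - f(x_n)/f'(x_n)

Iteration 1:
  f(2.800000) = 0.029619
  f'(2.800000) = 0.357143
  x_1 = 2.800000 - 0.029619/0.357143 = 2.717066
Iteration 2:
  f(2.717066) = -0.000448
  f'(2.717066) = 0.368044
  x_2 = 2.717066 - (-0.000448)/0.368044 = 2.718282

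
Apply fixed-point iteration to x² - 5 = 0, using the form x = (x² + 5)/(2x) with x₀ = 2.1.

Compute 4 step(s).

Equation: x² - 5 = 0
Fixed-point form: x = (x² + 5)/(2x)
x₀ = 2.1

x_1 = g(2.100000) = 2.240476
x_2 = g(2.240476) = 2.236072
x_3 = g(2.236072) = 2.236068
x_4 = g(2.236068) = 2.236068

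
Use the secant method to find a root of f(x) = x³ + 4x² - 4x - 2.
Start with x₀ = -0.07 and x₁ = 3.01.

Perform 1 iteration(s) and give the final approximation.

f(x) = x³ + 4x² - 4x - 2
x₀ = -0.07, x₁ = 3.01

Secant formula: x_{n+1} = x_n - f(x_n)(x_n - x_{n-1})/(f(x_n) - f(x_{n-1}))

Iteration 1:
  f(-0.070000) = -1.700743
  f(3.010000) = 49.471301
  x_2 = 3.010000 - 49.471301×(3.010000 - (-0.070000))/(49.471301 - (-1.700743))
       = 0.032366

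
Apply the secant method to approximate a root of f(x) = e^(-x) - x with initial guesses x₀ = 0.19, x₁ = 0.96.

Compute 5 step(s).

f(x) = e^(-x) - x
x₀ = 0.19, x₁ = 0.96

Secant formula: x_{n+1} = x_n - f(x_n)(x_n - x_{n-1})/(f(x_n) - f(x_{n-1}))

Iteration 1:
  f(0.190000) = 0.636959
  f(0.960000) = -0.577107
  x_2 = 0.960000 - (-0.577107)×(0.960000 - 0.190000)/(-0.577107 - 0.636959)
       = 0.593980
Iteration 2:
  f(0.960000) = -0.577107
  f(0.593980) = -0.041855
  x_3 = 0.593980 - (-0.041855)×(0.593980 - 0.960000)/(-0.041855 - (-0.577107))
       = 0.565359
Iteration 3:
  f(0.593980) = -0.041855
  f(0.565359) = 0.002798
  x_4 = 0.565359 - 0.002798×(0.565359 - 0.593980)/(0.002798 - (-0.041855))
       = 0.567152
Iteration 4:
  f(0.565359) = 0.002798
  f(0.567152) = -0.000014
  x_5 = 0.567152 - (-0.000014)×(0.567152 - 0.565359)/(-0.000014 - 0.002798)
       = 0.567143
Iteration 5:
  f(0.567152) = -0.000014
  f(0.567143) = 0.000000
  x_6 = 0.567143 - 0.000000×(0.567143 - 0.567152)/(0.000000 - (-0.000014))
       = 0.567143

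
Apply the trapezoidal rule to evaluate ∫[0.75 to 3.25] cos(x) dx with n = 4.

f(x) = cos(x)
a = 0.75, b = 3.25, n = 4
h = (b - a)/n = 0.625000

Trapezoidal rule: (h/2)[f(x₀) + 2f(x₁) + 2f(x₂) + ... + f(xₙ)]

x_0 = 0.7500, f(x_0) = 0.731689, coefficient = 1
x_1 = 1.3750, f(x_1) = 0.194548, coefficient = 2
x_2 = 2.0000, f(x_2) = -0.416147, coefficient = 2
x_3 = 2.6250, f(x_3) = -0.869507, coefficient = 2
x_4 = 3.2500, f(x_4) = -0.994130, coefficient = 1

I ≈ (0.625000/2) × -2.444653 = -0.763954
Exact value: -0.789834
Error: 0.025880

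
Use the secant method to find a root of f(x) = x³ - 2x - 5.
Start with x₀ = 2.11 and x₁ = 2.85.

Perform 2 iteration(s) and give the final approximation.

f(x) = x³ - 2x - 5
x₀ = 2.11, x₁ = 2.85

Secant formula: x_{n+1} = x_n - f(x_n)(x_n - x_{n-1})/(f(x_n) - f(x_{n-1}))

Iteration 1:
  f(2.110000) = 0.173931
  f(2.850000) = 12.449125
  x_2 = 2.850000 - 12.449125×(2.850000 - 2.110000)/(12.449125 - 0.173931)
       = 2.099515
Iteration 2:
  f(2.850000) = 12.449125
  f(2.099515) = 0.055552
  x_3 = 2.099515 - 0.055552×(2.099515 - 2.850000)/(0.055552 - 12.449125)
       = 2.096151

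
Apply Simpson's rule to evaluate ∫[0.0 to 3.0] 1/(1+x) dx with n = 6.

f(x) = 1/(1+x)
a = 0.0, b = 3.0, n = 6
h = (b - a)/n = 0.500000

Simpson's rule: (h/3)[f(x₀) + 4f(x₁) + 2f(x₂) + ... + f(xₙ)]

x_0 = 0.0000, f(x_0) = 1.000000, coefficient = 1
x_1 = 0.5000, f(x_1) = 0.666667, coefficient = 4
x_2 = 1.0000, f(x_2) = 0.500000, coefficient = 2
x_3 = 1.5000, f(x_3) = 0.400000, coefficient = 4
x_4 = 2.0000, f(x_4) = 0.333333, coefficient = 2
x_5 = 2.5000, f(x_5) = 0.285714, coefficient = 4
x_6 = 3.0000, f(x_6) = 0.250000, coefficient = 1

I ≈ (0.500000/3) × 8.326190 = 1.387698
Exact value: 1.386294
Error: 0.001404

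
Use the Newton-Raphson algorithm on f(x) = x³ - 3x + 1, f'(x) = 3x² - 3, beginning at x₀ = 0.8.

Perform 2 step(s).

f(x) = x³ - 3x + 1
f'(x) = 3x² - 3
x₀ = 0.8

Newton-Raphson formula: x_{n+1} = x_n - f(x_n)/f'(x_n)

Iteration 1:
  f(0.800000) = -0.888000
  f'(0.800000) = -1.080000
  x_1 = 0.800000 - (-0.888000)/(-1.080000) = -0.022222
Iteration 2:
  f(-0.022222) = 1.066656
  f'(-0.022222) = -2.998519
  x_2 = -0.022222 - 1.066656/(-2.998519) = 0.333505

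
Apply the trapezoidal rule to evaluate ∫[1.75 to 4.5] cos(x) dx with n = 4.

f(x) = cos(x)
a = 1.75, b = 4.5, n = 4
h = (b - a)/n = 0.687500

Trapezoidal rule: (h/2)[f(x₀) + 2f(x₁) + 2f(x₂) + ... + f(xₙ)]

x_0 = 1.7500, f(x_0) = -0.178246, coefficient = 1
x_1 = 2.4375, f(x_1) = -0.762199, coefficient = 2
x_2 = 3.1250, f(x_2) = -0.999862, coefficient = 2
x_3 = 3.8125, f(x_3) = -0.783258, coefficient = 2
x_4 = 4.5000, f(x_4) = -0.210796, coefficient = 1

I ≈ (0.687500/2) × -5.479681 = -1.883640
Exact value: -1.961516
Error: 0.077876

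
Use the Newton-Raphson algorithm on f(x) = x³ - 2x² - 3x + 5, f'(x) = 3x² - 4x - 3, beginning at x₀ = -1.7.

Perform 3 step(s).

f(x) = x³ - 2x² - 3x + 5
f'(x) = 3x² - 4x - 3
x₀ = -1.7

Newton-Raphson formula: x_{n+1} = x_n - f(x_n)/f'(x_n)

Iteration 1:
  f(-1.700000) = -0.593000
  f'(-1.700000) = 12.470000
  x_1 = -1.700000 - (-0.593000)/12.470000 = -1.652446
Iteration 2:
  f(-1.652446) = -0.015948
  f'(-1.652446) = 11.801516
  x_2 = -1.652446 - (-0.015948)/11.801516 = -1.651094
Iteration 3:
  f(-1.651094) = -0.000013
  f'(-1.651094) = 11.782717
  x_3 = -1.651094 - (-0.000013)/11.782717 = -1.651093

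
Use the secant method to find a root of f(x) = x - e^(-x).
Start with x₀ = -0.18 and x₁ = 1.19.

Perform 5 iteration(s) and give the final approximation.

f(x) = x - e^(-x)
x₀ = -0.18, x₁ = 1.19

Secant formula: x_{n+1} = x_n - f(x_n)(x_n - x_{n-1})/(f(x_n) - f(x_{n-1}))

Iteration 1:
  f(-0.180000) = -1.377217
  f(1.190000) = 0.885779
  x_2 = 1.190000 - 0.885779×(1.190000 - (-0.180000))/(0.885779 - (-1.377217))
       = 0.653757
Iteration 2:
  f(1.190000) = 0.885779
  f(0.653757) = 0.133668
  x_3 = 0.653757 - 0.133668×(0.653757 - 1.190000)/(0.133668 - 0.885779)
       = 0.558453
Iteration 3:
  f(0.653757) = 0.133668
  f(0.558453) = -0.013640
  x_4 = 0.558453 - (-0.013640)×(0.558453 - 0.653757)/(-0.013640 - 0.133668)
       = 0.567278
Iteration 4:
  f(0.558453) = -0.013640
  f(0.567278) = 0.000211
  x_5 = 0.567278 - 0.000211×(0.567278 - 0.558453)/(0.000211 - (-0.013640))
       = 0.567144
Iteration 5:
  f(0.567278) = 0.000211
  f(0.567144) = 0.000000
  x_6 = 0.567144 - 0.000000×(0.567144 - 0.567278)/(0.000000 - 0.000211)
       = 0.567143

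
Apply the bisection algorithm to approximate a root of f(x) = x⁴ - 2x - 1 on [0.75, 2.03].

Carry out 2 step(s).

f(x) = x⁴ - 2x - 1
Initial interval: [0.75, 2.03]

Iteration 1:
  c_1 = (0.750000 + 2.030000)/2 = 1.390000
  f(c_1) = f(1.390000) = -0.046990
  f(a) × f(c) ≥ 0, new interval: [1.390000, 2.030000]
Iteration 2:
  c_2 = (1.390000 + 2.030000)/2 = 1.710000
  f(c_2) = f(1.710000) = 4.130361
  f(a) × f(c) < 0, new interval: [1.390000, 1.710000]

After 2 iteration(s), the approximation is c_2 = 1.710000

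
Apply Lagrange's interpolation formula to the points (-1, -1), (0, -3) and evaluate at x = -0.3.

Lagrange interpolation formula:
P(x) = Σ yᵢ × Lᵢ(x)
where Lᵢ(x) = Π_{j≠i} (x - xⱼ)/(xᵢ - xⱼ)

L_0(-0.3) = (-0.3 - 0)/(-1 - 0) = 0.300000
L_1(-0.3) = (-0.3 - (-1))/(0 - (-1)) = 0.700000

P(-0.3) = (-1)×L_0(-0.3) + (-3)×L_1(-0.3)
P(-0.3) = -2.400000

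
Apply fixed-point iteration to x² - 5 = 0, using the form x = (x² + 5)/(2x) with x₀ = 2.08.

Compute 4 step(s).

Equation: x² - 5 = 0
Fixed-point form: x = (x² + 5)/(2x)
x₀ = 2.08

x_1 = g(2.080000) = 2.241923
x_2 = g(2.241923) = 2.236076
x_3 = g(2.236076) = 2.236068
x_4 = g(2.236068) = 2.236068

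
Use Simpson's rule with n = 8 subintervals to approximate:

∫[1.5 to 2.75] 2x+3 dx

f(x) = 2x+3
a = 1.5, b = 2.75, n = 8
h = (b - a)/n = 0.156250

Simpson's rule: (h/3)[f(x₀) + 4f(x₁) + 2f(x₂) + ... + f(xₙ)]

x_0 = 1.5000, f(x_0) = 6.000000, coefficient = 1
x_1 = 1.6562, f(x_1) = 6.312500, coefficient = 4
x_2 = 1.8125, f(x_2) = 6.625000, coefficient = 2
x_3 = 1.9688, f(x_3) = 6.937500, coefficient = 4
x_4 = 2.1250, f(x_4) = 7.250000, coefficient = 2
x_5 = 2.2812, f(x_5) = 7.562500, coefficient = 4
x_6 = 2.4375, f(x_6) = 7.875000, coefficient = 2
x_7 = 2.5938, f(x_7) = 8.187500, coefficient = 4
x_8 = 2.7500, f(x_8) = 8.500000, coefficient = 1

I ≈ (0.156250/3) × 174.000000 = 9.062500
Exact value: 9.062500
Error: 0.000000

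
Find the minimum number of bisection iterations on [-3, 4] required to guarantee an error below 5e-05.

We need (b-a)/2^n ≤ 5e-05
(4 - (-3))/2^n ≤ 5e-05
7/2^n ≤ 5e-05
2^n ≥ 140000
n ≥ log₂(140000) = 17.10
n ≥ 18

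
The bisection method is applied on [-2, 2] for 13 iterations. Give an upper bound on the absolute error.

Bisection error bound: |error| ≤ (b-a)/2^n
|error| ≤ (2 - (-2))/2^13 = 4/2^13
|error| ≤ 0.0004882812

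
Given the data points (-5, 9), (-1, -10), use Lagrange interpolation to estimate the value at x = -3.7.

Lagrange interpolation formula:
P(x) = Σ yᵢ × Lᵢ(x)
where Lᵢ(x) = Π_{j≠i} (x - xⱼ)/(xᵢ - xⱼ)

L_0(-3.7) = (-3.7 - (-1))/(-5 - (-1)) = 0.675000
L_1(-3.7) = (-3.7 - (-5))/(-1 - (-5)) = 0.325000

P(-3.7) = 9×L_0(-3.7) + (-10)×L_1(-3.7)
P(-3.7) = 2.825000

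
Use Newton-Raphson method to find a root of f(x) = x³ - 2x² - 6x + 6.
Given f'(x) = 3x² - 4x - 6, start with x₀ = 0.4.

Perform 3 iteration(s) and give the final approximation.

f(x) = x³ - 2x² - 6x + 6
f'(x) = 3x² - 4x - 6
x₀ = 0.4

Newton-Raphson formula: x_{n+1} = x_n - f(x_n)/f'(x_n)

Iteration 1:
  f(0.400000) = 3.344000
  f'(0.400000) = -7.120000
  x_1 = 0.400000 - 3.344000/(-7.120000) = 0.869663
Iteration 2:
  f(0.869663) = -0.072867
  f'(0.869663) = -7.209711
  x_2 = 0.869663 - (-0.072867)/(-7.209711) = 0.859556
Iteration 3:
  f(0.859556) = 0.000061
  f'(0.859556) = -7.221714
  x_3 = 0.859556 - 0.000061/(-7.221714) = 0.859565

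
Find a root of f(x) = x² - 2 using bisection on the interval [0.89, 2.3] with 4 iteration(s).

f(x) = x² - 2
Initial interval: [0.89, 2.3]

Iteration 1:
  c_1 = (0.890000 + 2.300000)/2 = 1.595000
  f(c_1) = f(1.595000) = 0.544025
  f(a) × f(c) < 0, new interval: [0.890000, 1.595000]
Iteration 2:
  c_2 = (0.890000 + 1.595000)/2 = 1.242500
  f(c_2) = f(1.242500) = -0.456194
  f(a) × f(c) ≥ 0, new interval: [1.242500, 1.595000]
Iteration 3:
  c_3 = (1.242500 + 1.595000)/2 = 1.418750
  f(c_3) = f(1.418750) = 0.012852
  f(a) × f(c) < 0, new interval: [1.242500, 1.418750]
Iteration 4:
  c_4 = (1.242500 + 1.418750)/2 = 1.330625
  f(c_4) = f(1.330625) = -0.229437
  f(a) × f(c) ≥ 0, new interval: [1.330625, 1.418750]

After 4 iteration(s), the approximation is c_4 = 1.330625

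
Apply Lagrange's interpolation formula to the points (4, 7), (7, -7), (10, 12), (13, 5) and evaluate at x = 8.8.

Lagrange interpolation formula:
P(x) = Σ yᵢ × Lᵢ(x)
where Lᵢ(x) = Π_{j≠i} (x - xⱼ)/(xᵢ - xⱼ)

L_0(8.8) = (8.8 - 7)/(4 - 7) × (8.8 - 10)/(4 - 10) × (8.8 - 13)/(4 - 13) = -0.056000
L_1(8.8) = (8.8 - 4)/(7 - 4) × (8.8 - 10)/(7 - 10) × (8.8 - 13)/(7 - 13) = 0.448000
L_2(8.8) = (8.8 - 4)/(10 - 4) × (8.8 - 7)/(10 - 7) × (8.8 - 13)/(10 - 13) = 0.672000
L_3(8.8) = (8.8 - 4)/(13 - 4) × (8.8 - 7)/(13 - 7) × (8.8 - 10)/(13 - 10) = -0.064000

P(8.8) = 7×L_0(8.8) + (-7)×L_1(8.8) + 12×L_2(8.8) + 5×L_3(8.8)
P(8.8) = 4.216000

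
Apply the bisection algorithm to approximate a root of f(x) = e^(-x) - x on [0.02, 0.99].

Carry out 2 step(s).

f(x) = e^(-x) - x
Initial interval: [0.02, 0.99]

Iteration 1:
  c_1 = (0.020000 + 0.990000)/2 = 0.505000
  f(c_1) = f(0.505000) = 0.098506
  f(a) × f(c) ≥ 0, new interval: [0.505000, 0.990000]
Iteration 2:
  c_2 = (0.505000 + 0.990000)/2 = 0.747500
  f(c_2) = f(0.747500) = -0.273951
  f(a) × f(c) < 0, new interval: [0.505000, 0.747500]

After 2 iteration(s), the approximation is c_2 = 0.747500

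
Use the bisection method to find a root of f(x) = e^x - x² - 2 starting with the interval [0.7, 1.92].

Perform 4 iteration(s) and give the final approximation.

f(x) = e^x - x² - 2
Initial interval: [0.7, 1.92]

Iteration 1:
  c_1 = (0.700000 + 1.920000)/2 = 1.310000
  f(c_1) = f(1.310000) = -0.009926
  f(a) × f(c) ≥ 0, new interval: [1.310000, 1.920000]
Iteration 2:
  c_2 = (1.310000 + 1.920000)/2 = 1.615000
  f(c_2) = f(1.615000) = 0.419663
  f(a) × f(c) < 0, new interval: [1.310000, 1.615000]
Iteration 3:
  c_3 = (1.310000 + 1.615000)/2 = 1.462500
  f(c_3) = f(1.462500) = 0.177832
  f(a) × f(c) < 0, new interval: [1.310000, 1.462500]
Iteration 4:
  c_4 = (1.310000 + 1.462500)/2 = 1.386250
  f(c_4) = f(1.386250) = 0.078133
  f(a) × f(c) < 0, new interval: [1.310000, 1.386250]

After 4 iteration(s), the approximation is c_4 = 1.386250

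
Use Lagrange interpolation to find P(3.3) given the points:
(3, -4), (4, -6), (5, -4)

Lagrange interpolation formula:
P(x) = Σ yᵢ × Lᵢ(x)
where Lᵢ(x) = Π_{j≠i} (x - xⱼ)/(xᵢ - xⱼ)

L_0(3.3) = (3.3 - 4)/(3 - 4) × (3.3 - 5)/(3 - 5) = 0.595000
L_1(3.3) = (3.3 - 3)/(4 - 3) × (3.3 - 5)/(4 - 5) = 0.510000
L_2(3.3) = (3.3 - 3)/(5 - 3) × (3.3 - 4)/(5 - 4) = -0.105000

P(3.3) = (-4)×L_0(3.3) + (-6)×L_1(3.3) + (-4)×L_2(3.3)
P(3.3) = -5.020000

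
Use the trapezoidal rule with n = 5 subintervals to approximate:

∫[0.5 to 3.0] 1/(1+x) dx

f(x) = 1/(1+x)
a = 0.5, b = 3.0, n = 5
h = (b - a)/n = 0.500000

Trapezoidal rule: (h/2)[f(x₀) + 2f(x₁) + 2f(x₂) + ... + f(xₙ)]

x_0 = 0.5000, f(x_0) = 0.666667, coefficient = 1
x_1 = 1.0000, f(x_1) = 0.500000, coefficient = 2
x_2 = 1.5000, f(x_2) = 0.400000, coefficient = 2
x_3 = 2.0000, f(x_3) = 0.333333, coefficient = 2
x_4 = 2.5000, f(x_4) = 0.285714, coefficient = 2
x_5 = 3.0000, f(x_5) = 0.250000, coefficient = 1

I ≈ (0.500000/2) × 3.954762 = 0.988690
Exact value: 0.980829
Error: 0.007861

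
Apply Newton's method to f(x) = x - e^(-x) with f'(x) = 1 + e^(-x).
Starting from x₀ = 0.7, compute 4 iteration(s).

f(x) = x - e^(-x)
f'(x) = 1 + e^(-x)
x₀ = 0.7

Newton-Raphson formula: x_{n+1} = x_n - f(x_n)/f'(x_n)

Iteration 1:
  f(0.700000) = 0.203415
  f'(0.700000) = 1.496585
  x_1 = 0.700000 - 0.203415/1.496585 = 0.564081
Iteration 2:
  f(0.564081) = -0.004802
  f'(0.564081) = 1.568883
  x_2 = 0.564081 - (-0.004802)/1.568883 = 0.567142
Iteration 3:
  f(0.567142) = -0.000003
  f'(0.567142) = 1.567144
  x_3 = 0.567142 - (-0.000003)/1.567144 = 0.567143
Iteration 4:
  f(0.567143) = 0.000000
  f'(0.567143) = 1.567143
  x_4 = 0.567143 - 0.000000/1.567143 = 0.567143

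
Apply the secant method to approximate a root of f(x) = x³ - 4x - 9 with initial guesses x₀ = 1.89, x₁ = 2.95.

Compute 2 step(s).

f(x) = x³ - 4x - 9
x₀ = 1.89, x₁ = 2.95

Secant formula: x_{n+1} = x_n - f(x_n)(x_n - x_{n-1})/(f(x_n) - f(x_{n-1}))

Iteration 1:
  f(1.890000) = -9.808731
  f(2.950000) = 4.872375
  x_2 = 2.950000 - 4.872375×(2.950000 - 1.890000)/(4.872375 - (-9.808731))
       = 2.598207
Iteration 2:
  f(2.950000) = 4.872375
  f(2.598207) = -1.853173
  x_3 = 2.598207 - (-1.853173)×(2.598207 - 2.950000)/(-1.853173 - 4.872375)
       = 2.695140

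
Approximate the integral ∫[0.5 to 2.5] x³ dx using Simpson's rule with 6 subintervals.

f(x) = x³
a = 0.5, b = 2.5, n = 6
h = (b - a)/n = 0.333333

Simpson's rule: (h/3)[f(x₀) + 4f(x₁) + 2f(x₂) + ... + f(xₙ)]

x_0 = 0.5000, f(x_0) = 0.125000, coefficient = 1
x_1 = 0.8333, f(x_1) = 0.578704, coefficient = 4
x_2 = 1.1667, f(x_2) = 1.587963, coefficient = 2
x_3 = 1.5000, f(x_3) = 3.375000, coefficient = 4
x_4 = 1.8333, f(x_4) = 6.162037, coefficient = 2
x_5 = 2.1667, f(x_5) = 10.171296, coefficient = 4
x_6 = 2.5000, f(x_6) = 15.625000, coefficient = 1

I ≈ (0.333333/3) × 87.750000 = 9.750000
Exact value: 9.750000
Error: 0.000000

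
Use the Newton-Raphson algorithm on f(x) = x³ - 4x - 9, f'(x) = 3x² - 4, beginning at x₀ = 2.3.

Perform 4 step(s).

f(x) = x³ - 4x - 9
f'(x) = 3x² - 4
x₀ = 2.3

Newton-Raphson formula: x_{n+1} = x_n - f(x_n)/f'(x_n)

Iteration 1:
  f(2.300000) = -6.033000
  f'(2.300000) = 11.870000
  x_1 = 2.300000 - (-6.033000)/11.870000 = 2.808256
Iteration 2:
  f(2.808256) = 1.913732
  f'(2.808256) = 19.658907
  x_2 = 2.808256 - 1.913732/19.658907 = 2.710909
Iteration 3:
  f(2.710909) = 0.078914
  f'(2.710909) = 18.047087
  x_3 = 2.710909 - 0.078914/18.047087 = 2.706537
Iteration 4:
  f(2.706537) = 0.000155
  f'(2.706537) = 17.976021
  x_4 = 2.706537 - 0.000155/17.976021 = 2.706528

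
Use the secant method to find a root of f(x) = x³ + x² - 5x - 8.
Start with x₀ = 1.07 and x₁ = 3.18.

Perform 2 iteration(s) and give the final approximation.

f(x) = x³ + x² - 5x - 8
x₀ = 1.07, x₁ = 3.18

Secant formula: x_{n+1} = x_n - f(x_n)(x_n - x_{n-1})/(f(x_n) - f(x_{n-1}))

Iteration 1:
  f(1.070000) = -10.980057
  f(3.180000) = 18.369832
  x_2 = 3.180000 - 18.369832×(3.180000 - 1.070000)/(18.369832 - (-10.980057))
       = 1.859370
Iteration 2:
  f(3.180000) = 18.369832
  f(1.859370) = -7.411274
  x_3 = 1.859370 - (-7.411274)×(1.859370 - 3.180000)/(-7.411274 - 18.369832)
       = 2.239010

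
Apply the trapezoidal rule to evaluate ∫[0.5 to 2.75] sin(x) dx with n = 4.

f(x) = sin(x)
a = 0.5, b = 2.75, n = 4
h = (b - a)/n = 0.562500

Trapezoidal rule: (h/2)[f(x₀) + 2f(x₁) + 2f(x₂) + ... + f(xₙ)]

x_0 = 0.5000, f(x_0) = 0.479426, coefficient = 1
x_1 = 1.0625, f(x_1) = 0.873575, coefficient = 2
x_2 = 1.6250, f(x_2) = 0.998531, coefficient = 2
x_3 = 2.1875, f(x_3) = 0.815789, coefficient = 2
x_4 = 2.7500, f(x_4) = 0.381661, coefficient = 1

I ≈ (0.562500/2) × 6.236878 = 1.754122
Exact value: 1.801885
Error: 0.047763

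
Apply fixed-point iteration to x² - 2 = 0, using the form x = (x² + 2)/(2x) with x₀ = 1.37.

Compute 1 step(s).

Equation: x² - 2 = 0
Fixed-point form: x = (x² + 2)/(2x)
x₀ = 1.37

x_1 = g(1.370000) = 1.414927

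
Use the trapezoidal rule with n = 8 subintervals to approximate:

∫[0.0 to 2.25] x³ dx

f(x) = x³
a = 0.0, b = 2.25, n = 8
h = (b - a)/n = 0.281250

Trapezoidal rule: (h/2)[f(x₀) + 2f(x₁) + 2f(x₂) + ... + f(xₙ)]

x_0 = 0.0000, f(x_0) = 0.000000, coefficient = 1
x_1 = 0.2812, f(x_1) = 0.022247, coefficient = 2
x_2 = 0.5625, f(x_2) = 0.177979, coefficient = 2
x_3 = 0.8438, f(x_3) = 0.600677, coefficient = 2
x_4 = 1.1250, f(x_4) = 1.423828, coefficient = 2
x_5 = 1.4062, f(x_5) = 2.780914, coefficient = 2
x_6 = 1.6875, f(x_6) = 4.805420, coefficient = 2
x_7 = 1.9688, f(x_7) = 7.630829, coefficient = 2
x_8 = 2.2500, f(x_8) = 11.390625, coefficient = 1

I ≈ (0.281250/2) × 46.274414 = 6.507339
Exact value: 6.407227
Error: 0.100113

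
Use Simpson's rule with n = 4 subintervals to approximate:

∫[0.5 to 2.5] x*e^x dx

f(x) = x*e^x
a = 0.5, b = 2.5, n = 4
h = (b - a)/n = 0.500000

Simpson's rule: (h/3)[f(x₀) + 4f(x₁) + 2f(x₂) + ... + f(xₙ)]

x_0 = 0.5000, f(x_0) = 0.824361, coefficient = 1
x_1 = 1.0000, f(x_1) = 2.718282, coefficient = 4
x_2 = 1.5000, f(x_2) = 6.722534, coefficient = 2
x_3 = 2.0000, f(x_3) = 14.778112, coefficient = 4
x_4 = 2.5000, f(x_4) = 30.456235, coefficient = 1

I ≈ (0.500000/3) × 114.711239 = 19.118540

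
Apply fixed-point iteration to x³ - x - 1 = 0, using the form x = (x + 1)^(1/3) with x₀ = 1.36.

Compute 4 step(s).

Equation: x³ - x - 1 = 0
Fixed-point form: x = (x + 1)^(1/3)
x₀ = 1.36

x_1 = g(1.360000) = 1.331386
x_2 = g(1.331386) = 1.325983
x_3 = g(1.325983) = 1.324958
x_4 = g(1.324958) = 1.324764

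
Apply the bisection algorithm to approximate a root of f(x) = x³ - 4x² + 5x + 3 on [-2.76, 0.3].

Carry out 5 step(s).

f(x) = x³ - 4x² + 5x + 3
Initial interval: [-2.76, 0.3]

Iteration 1:
  c_1 = (-2.760000 + 0.300000)/2 = -1.230000
  f(c_1) = f(-1.230000) = -11.062467
  f(a) × f(c) ≥ 0, new interval: [-1.230000, 0.300000]
Iteration 2:
  c_2 = (-1.230000 + 0.300000)/2 = -0.465000
  f(c_2) = f(-0.465000) = -0.290445
  f(a) × f(c) ≥ 0, new interval: [-0.465000, 0.300000]
Iteration 3:
  c_3 = (-0.465000 + 0.300000)/2 = -0.082500
  f(c_3) = f(-0.082500) = 2.559713
  f(a) × f(c) < 0, new interval: [-0.465000, -0.082500]
Iteration 4:
  c_4 = (-0.465000 + (-0.082500))/2 = -0.273750
  f(c_4) = f(-0.273750) = 1.310979
  f(a) × f(c) < 0, new interval: [-0.465000, -0.273750]
Iteration 5:
  c_5 = (-0.465000 + (-0.273750))/2 = -0.369375
  f(c_5) = f(-0.369375) = 0.556977
  f(a) × f(c) < 0, new interval: [-0.465000, -0.369375]

After 5 iteration(s), the approximation is c_5 = -0.369375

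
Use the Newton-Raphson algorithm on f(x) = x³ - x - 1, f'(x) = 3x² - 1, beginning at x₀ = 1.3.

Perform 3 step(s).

f(x) = x³ - x - 1
f'(x) = 3x² - 1
x₀ = 1.3

Newton-Raphson formula: x_{n+1} = x_n - f(x_n)/f'(x_n)

Iteration 1:
  f(1.300000) = -0.103000
  f'(1.300000) = 4.070000
  x_1 = 1.300000 - (-0.103000)/4.070000 = 1.325307
Iteration 2:
  f(1.325307) = 0.002514
  f'(1.325307) = 4.269317
  x_2 = 1.325307 - 0.002514/4.269317 = 1.324718
Iteration 3:
  f(1.324718) = 0.000001
  f'(1.324718) = 4.264636
  x_3 = 1.324718 - 0.000001/4.264636 = 1.324718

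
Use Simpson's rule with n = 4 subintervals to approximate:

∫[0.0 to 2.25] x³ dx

f(x) = x³
a = 0.0, b = 2.25, n = 4
h = (b - a)/n = 0.562500

Simpson's rule: (h/3)[f(x₀) + 4f(x₁) + 2f(x₂) + ... + f(xₙ)]

x_0 = 0.0000, f(x_0) = 0.000000, coefficient = 1
x_1 = 0.5625, f(x_1) = 0.177979, coefficient = 4
x_2 = 1.1250, f(x_2) = 1.423828, coefficient = 2
x_3 = 1.6875, f(x_3) = 4.805420, coefficient = 4
x_4 = 2.2500, f(x_4) = 11.390625, coefficient = 1

I ≈ (0.562500/3) × 34.171875 = 6.407227
Exact value: 6.407227
Error: 0.000000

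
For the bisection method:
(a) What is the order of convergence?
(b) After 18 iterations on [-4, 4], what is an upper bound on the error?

(a) Bisection has linear (order 1) convergence; the error is halved each step.

(b) Error bound = (b-a)/2^n = (4 - (-4))/2^{18}
    = 8/2^{18}

(a) 1 (linear); (b) error ≤ 3.05e-05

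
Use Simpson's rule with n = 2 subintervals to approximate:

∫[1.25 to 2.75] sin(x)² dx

f(x) = sin(x)²
a = 1.25, b = 2.75, n = 2
h = (b - a)/n = 0.750000

Simpson's rule: (h/3)[f(x₀) + 4f(x₁) + 2f(x₂) + ... + f(xₙ)]

x_0 = 1.2500, f(x_0) = 0.900572, coefficient = 1
x_1 = 2.0000, f(x_1) = 0.826822, coefficient = 4
x_2 = 2.7500, f(x_2) = 0.145665, coefficient = 1

I ≈ (0.750000/3) × 4.353524 = 1.088381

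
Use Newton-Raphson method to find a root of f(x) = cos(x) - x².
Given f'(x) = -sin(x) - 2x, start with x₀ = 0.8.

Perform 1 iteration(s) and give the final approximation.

f(x) = cos(x) - x²
f'(x) = -sin(x) - 2x
x₀ = 0.8

Newton-Raphson formula: x_{n+1} = x_n - f(x_n)/f'(x_n)

Iteration 1:
  f(0.800000) = 0.056707
  f'(0.800000) = -2.317356
  x_1 = 0.800000 - 0.056707/(-2.317356) = 0.824470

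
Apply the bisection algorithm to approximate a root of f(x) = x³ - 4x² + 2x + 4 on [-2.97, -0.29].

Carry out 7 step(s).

f(x) = x³ - 4x² + 2x + 4
Initial interval: [-2.97, -0.29]

Iteration 1:
  c_1 = (-2.970000 + (-0.290000))/2 = -1.630000
  f(c_1) = f(-1.630000) = -14.218347
  f(a) × f(c) ≥ 0, new interval: [-1.630000, -0.290000]
Iteration 2:
  c_2 = (-1.630000 + (-0.290000))/2 = -0.960000
  f(c_2) = f(-0.960000) = -2.491136
  f(a) × f(c) ≥ 0, new interval: [-0.960000, -0.290000]
Iteration 3:
  c_3 = (-0.960000 + (-0.290000))/2 = -0.625000
  f(c_3) = f(-0.625000) = 0.943359
  f(a) × f(c) < 0, new interval: [-0.960000, -0.625000]
Iteration 4:
  c_4 = (-0.960000 + (-0.625000))/2 = -0.792500
  f(c_4) = f(-0.792500) = -0.594960
  f(a) × f(c) ≥ 0, new interval: [-0.792500, -0.625000]
Iteration 5:
  c_5 = (-0.792500 + (-0.625000))/2 = -0.708750
  f(c_5) = f(-0.708750) = 0.217170
  f(a) × f(c) < 0, new interval: [-0.792500, -0.708750]
Iteration 6:
  c_6 = (-0.792500 + (-0.708750))/2 = -0.750625
  f(c_6) = f(-0.750625) = -0.177932
  f(a) × f(c) ≥ 0, new interval: [-0.750625, -0.708750]
Iteration 7:
  c_7 = (-0.750625 + (-0.708750))/2 = -0.729688
  f(c_7) = f(-0.729688) = 0.022332
  f(a) × f(c) < 0, new interval: [-0.750625, -0.729688]

After 7 iteration(s), the approximation is c_7 = -0.729688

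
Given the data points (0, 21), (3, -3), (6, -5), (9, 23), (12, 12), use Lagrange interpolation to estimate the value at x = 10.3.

Lagrange interpolation formula:
P(x) = Σ yᵢ × Lᵢ(x)
where Lᵢ(x) = Π_{j≠i} (x - xⱼ)/(xᵢ - xⱼ)

L_0(10.3) = (10.3 - 3)/(0 - 3) × (10.3 - 6)/(0 - 6) × (10.3 - 9)/(0 - 9) × (10.3 - 12)/(0 - 12) = -0.035685
L_1(10.3) = (10.3 - 0)/(3 - 0) × (10.3 - 6)/(3 - 6) × (10.3 - 9)/(3 - 9) × (10.3 - 12)/(3 - 12) = 0.201401
L_2(10.3) = (10.3 - 0)/(6 - 0) × (10.3 - 3)/(6 - 3) × (10.3 - 9)/(6 - 9) × (10.3 - 12)/(6 - 12) = -0.512870
L_3(10.3) = (10.3 - 0)/(9 - 0) × (10.3 - 3)/(9 - 3) × (10.3 - 6)/(9 - 6) × (10.3 - 12)/(9 - 12) = 1.130944
L_4(10.3) = (10.3 - 0)/(12 - 0) × (10.3 - 3)/(12 - 3) × (10.3 - 6)/(12 - 6) × (10.3 - 9)/(12 - 9) = 0.216210

P(10.3) = 21×L_0(10.3) + (-3)×L_1(10.3) + (-5)×L_2(10.3) + 23×L_3(10.3) + 12×L_4(10.3)
P(10.3) = 29.816996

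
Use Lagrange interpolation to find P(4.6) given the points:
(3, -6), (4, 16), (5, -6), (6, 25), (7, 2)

Lagrange interpolation formula:
P(x) = Σ yᵢ × Lᵢ(x)
where Lᵢ(x) = Π_{j≠i} (x - xⱼ)/(xᵢ - xⱼ)

L_0(4.6) = (4.6 - 4)/(3 - 4) × (4.6 - 5)/(3 - 5) × (4.6 - 6)/(3 - 6) × (4.6 - 7)/(3 - 7) = -0.033600
L_1(4.6) = (4.6 - 3)/(4 - 3) × (4.6 - 5)/(4 - 5) × (4.6 - 6)/(4 - 6) × (4.6 - 7)/(4 - 7) = 0.358400
L_2(4.6) = (4.6 - 3)/(5 - 3) × (4.6 - 4)/(5 - 4) × (4.6 - 6)/(5 - 6) × (4.6 - 7)/(5 - 7) = 0.806400
L_3(4.6) = (4.6 - 3)/(6 - 3) × (4.6 - 4)/(6 - 4) × (4.6 - 5)/(6 - 5) × (4.6 - 7)/(6 - 7) = -0.153600
L_4(4.6) = (4.6 - 3)/(7 - 3) × (4.6 - 4)/(7 - 4) × (4.6 - 5)/(7 - 5) × (4.6 - 6)/(7 - 6) = 0.022400

P(4.6) = (-6)×L_0(4.6) + 16×L_1(4.6) + (-6)×L_2(4.6) + 25×L_3(4.6) + 2×L_4(4.6)
P(4.6) = -2.697600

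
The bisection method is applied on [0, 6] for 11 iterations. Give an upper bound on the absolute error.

Bisection error bound: |error| ≤ (b-a)/2^n
|error| ≤ (6 - 0)/2^11 = 6/2^11
|error| ≤ 0.0029296875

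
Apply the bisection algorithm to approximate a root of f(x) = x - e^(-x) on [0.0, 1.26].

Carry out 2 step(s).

f(x) = x - e^(-x)
Initial interval: [0.0, 1.26]

Iteration 1:
  c_1 = (0.000000 + 1.260000)/2 = 0.630000
  f(c_1) = f(0.630000) = 0.097408
  f(a) × f(c) < 0, new interval: [0.000000, 0.630000]
Iteration 2:
  c_2 = (0.000000 + 0.630000)/2 = 0.315000
  f(c_2) = f(0.315000) = -0.414789
  f(a) × f(c) ≥ 0, new interval: [0.315000, 0.630000]

After 2 iteration(s), the approximation is c_2 = 0.315000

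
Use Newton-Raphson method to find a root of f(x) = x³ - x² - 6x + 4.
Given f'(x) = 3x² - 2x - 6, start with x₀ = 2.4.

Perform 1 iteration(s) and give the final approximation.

f(x) = x³ - x² - 6x + 4
f'(x) = 3x² - 2x - 6
x₀ = 2.4

Newton-Raphson formula: x_{n+1} = x_n - f(x_n)/f'(x_n)

Iteration 1:
  f(2.400000) = -2.336000
  f'(2.400000) = 6.480000
  x_1 = 2.400000 - (-2.336000)/6.480000 = 2.760494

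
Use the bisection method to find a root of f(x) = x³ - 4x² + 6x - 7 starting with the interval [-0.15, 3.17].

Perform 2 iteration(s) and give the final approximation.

f(x) = x³ - 4x² + 6x - 7
Initial interval: [-0.15, 3.17]

Iteration 1:
  c_1 = (-0.150000 + 3.170000)/2 = 1.510000
  f(c_1) = f(1.510000) = -3.617449
  f(a) × f(c) ≥ 0, new interval: [1.510000, 3.170000]
Iteration 2:
  c_2 = (1.510000 + 3.170000)/2 = 2.340000
  f(c_2) = f(2.340000) = -2.049496
  f(a) × f(c) ≥ 0, new interval: [2.340000, 3.170000]

After 2 iteration(s), the approximation is c_2 = 2.340000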